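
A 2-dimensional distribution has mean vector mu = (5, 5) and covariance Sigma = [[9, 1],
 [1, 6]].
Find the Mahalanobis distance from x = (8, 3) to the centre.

Step 1 — centre the observation: (x - mu) = (3, -2).

Step 2 — invert Sigma. det(Sigma) = 9·6 - (1)² = 53.
  Sigma^{-1} = (1/det) · [[d, -b], [-b, a]] = [[0.1132, -0.0189],
 [-0.0189, 0.1698]].

Step 3 — form the quadratic (x - mu)^T · Sigma^{-1} · (x - mu):
  Sigma^{-1} · (x - mu) = (0.3774, -0.3962).
  (x - mu)^T · [Sigma^{-1} · (x - mu)] = (3)·(0.3774) + (-2)·(-0.3962) = 1.9245.

Step 4 — take square root: d = √(1.9245) ≈ 1.3873.

d(x, mu) = √(1.9245) ≈ 1.3873


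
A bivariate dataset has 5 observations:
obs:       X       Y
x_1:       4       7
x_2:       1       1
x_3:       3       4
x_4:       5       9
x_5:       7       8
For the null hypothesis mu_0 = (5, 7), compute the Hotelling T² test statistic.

Step 1 — sample mean vector:
  mean(X) = (4 + 1 + 3 + 5 + 7) / 5 = 20/5 = 4
  mean(Y) = (7 + 1 + 4 + 9 + 8) / 5 = 29/5 = 5.8
  x̄ = (4, 5.8),  deviation x̄ - mu_0 = (4, 5.8) - (5, 7) = (-1, -1.2).

Step 2 — sample covariance matrix, S[i,j] = (1/(n-1)) · Σ_k (x_{k,i} - mean_i) · (x_{k,j} - mean_j), divisor n-1 = 4:
  S[X,X] = ((0)·(0) + (-3)·(-3) + (-1)·(-1) + (1)·(1) + (3)·(3)) / 4 = 20/4 = 5
  S[X,Y] = ((0)·(1.2) + (-3)·(-4.8) + (-1)·(-1.8) + (1)·(3.2) + (3)·(2.2)) / 4 = 26/4 = 6.5
  S[Y,Y] = ((1.2)·(1.2) + (-4.8)·(-4.8) + (-1.8)·(-1.8) + (3.2)·(3.2) + (2.2)·(2.2)) / 4 = 42.8/4 = 10.7
  S = [[5, 6.5],
 [6.5, 10.7]].

Step 3 — invert S. det(S) = 5·10.7 - (6.5)² = 11.25.
  S^{-1} = (1/det) · [[d, -b], [-b, a]] = [[0.9511, -0.5778],
 [-0.5778, 0.4444]].

Step 4 — quadratic form (x̄ - mu_0)^T · S^{-1} · (x̄ - mu_0):
  S^{-1} · (x̄ - mu_0) = (-0.2578, 0.0444),
  (x̄ - mu_0)^T · [...] = (-1)·(-0.2578) + (-1.2)·(0.0444) = 0.2044.

Step 5 — scale by n: T² = 5 · 0.2044 = 1.0222.

T² ≈ 1.0222


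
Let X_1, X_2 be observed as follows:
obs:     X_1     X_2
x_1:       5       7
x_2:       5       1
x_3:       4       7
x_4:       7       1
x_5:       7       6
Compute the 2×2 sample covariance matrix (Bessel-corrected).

Step 1 — column means:
  mean(X_1) = (5 + 5 + 4 + 7 + 7) / 5 = 28/5 = 5.6
  mean(X_2) = (7 + 1 + 7 + 1 + 6) / 5 = 22/5 = 4.4

Step 2 — sample covariance S[i,j] = (1/(n-1)) · Σ_k (x_{k,i} - mean_i) · (x_{k,j} - mean_j), with n-1 = 4.
  S[X_1,X_1] = ((-0.6)·(-0.6) + (-0.6)·(-0.6) + (-1.6)·(-1.6) + (1.4)·(1.4) + (1.4)·(1.4)) / 4 = 7.2/4 = 1.8
  S[X_1,X_2] = ((-0.6)·(2.6) + (-0.6)·(-3.4) + (-1.6)·(2.6) + (1.4)·(-3.4) + (1.4)·(1.6)) / 4 = -6.2/4 = -1.55
  S[X_2,X_2] = ((2.6)·(2.6) + (-3.4)·(-3.4) + (2.6)·(2.6) + (-3.4)·(-3.4) + (1.6)·(1.6)) / 4 = 39.2/4 = 9.8

S is symmetric (S[j,i] = S[i,j]). Assembling:

S = [[1.8, -1.55],
 [-1.55, 9.8]]


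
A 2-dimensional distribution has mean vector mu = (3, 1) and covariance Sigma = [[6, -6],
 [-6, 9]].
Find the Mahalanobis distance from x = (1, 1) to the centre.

Step 1 — centre the observation: (x - mu) = (-2, 0).

Step 2 — invert Sigma. det(Sigma) = 6·9 - (-6)² = 18.
  Sigma^{-1} = (1/det) · [[d, -b], [-b, a]] = [[0.5, 0.3333],
 [0.3333, 0.3333]].

Step 3 — form the quadratic (x - mu)^T · Sigma^{-1} · (x - mu):
  Sigma^{-1} · (x - mu) = (-1, -0.6667).
  (x - mu)^T · [Sigma^{-1} · (x - mu)] = (-2)·(-1) + (0)·(-0.6667) = 2.

Step 4 — take square root: d = √(2) ≈ 1.4142.

d(x, mu) = √(2) ≈ 1.4142


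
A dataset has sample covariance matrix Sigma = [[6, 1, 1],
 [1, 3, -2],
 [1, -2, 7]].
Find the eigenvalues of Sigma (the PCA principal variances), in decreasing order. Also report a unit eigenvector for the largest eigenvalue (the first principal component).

Step 1 — characteristic polynomial p(λ) = det(λI - Sigma) = λ³ - tr·λ² + c_1·λ - det, where tr = trace, c_1 = sum of the principal 2×2 minors, det = det(Sigma):
  tr = 6 + 3 + 7 = 16,
  c_1 = (6·3 - (1)²) + (6·7 - (1)²) + (3·7 - (-2)²) = 17 + 41 + 17 = 75,
  det = 6·(3·7 - (-2)²) - (1)·((1)·7 - (-2)·(1)) + (1)·((1)·(-2) - 3·(1)) = 6·(17) - (1)·(9) + (1)·(-5) = 88.
  So p(λ) = λ³ - 16λ² + 75λ - 88.
Step 2 — look for an integer root (rational root theorem: any rational root is an integer divisor of 88). Testing λ = 8:
  p(8) = 512 - 1024 + 600 - 88 = 0  ✓
  Dividing out (λ - 8): p(λ) = (λ - 8)(λ² - 8λ + 11).
Step 3 — remaining eigenvalues from the quadratic λ² - 8λ + 11 = 0:
  Δ = 8² - 4·11 = 64 - 44 = 20,  λ = (8 ± √20)/2 = (8 ± 4.4721)/2 ≈ 6.2361 or 1.7639.
  Sorted: λ_1 = 8,  λ_2 = 6.2361,  λ_3 = 1.7639  (check: sum = 16 = tr ✓).

Step 4 — unit eigenvector for λ_1 = 8: v spans the null space of (Sigma - λ_1 I), whose rows are
  r_1 = (-2, 1, 1),  r_2 = (1, -5, -2),  r_3 = (1, -2, -1).
  v is orthogonal to every row, so take v ∝ r_1 × r_2 = ((1)·(-2) - (1)·(-5), (1)·(1) - (-2)·(-2), (-2)·(-5) - (1)·(1)) = (3, -3, 9).
  Rescale (divide by 3): u = (1, -1, 3).
  ||u|| = √((1)² + (-1)² + (3)²) = √(11) ≈ 3.3166,  v_1 = u/||u|| ≈ (0.3015, -0.3015, 0.9045) (||v_1|| = 1).

λ_1 = 8,  λ_2 = 6.2361,  λ_3 = 1.7639;  v_1 ≈ (0.3015, -0.3015, 0.9045)


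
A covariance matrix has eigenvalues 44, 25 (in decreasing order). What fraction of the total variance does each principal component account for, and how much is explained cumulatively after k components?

Step 1 — total variance = trace(Sigma) = Σ λ_i = 44 + 25 = 69.

Step 2 — fraction explained by component i = λ_i / Σ λ:
  PC1: 44/69 = 0.6377
  PC2: 25/69 = 0.3623

Step 3 — cumulative fraction after k components = (λ_1 + ... + λ_k) / Σ λ:
  k = 1: 44/69 = 0.6377
  k = 2: (44 + 25)/69 = 69/69 = 1

Summary (fraction, with percent):

explained: PC1 0.6377 (63.77%), PC2 0.3623 (36.23%);  cumulative: 0.6377, 1


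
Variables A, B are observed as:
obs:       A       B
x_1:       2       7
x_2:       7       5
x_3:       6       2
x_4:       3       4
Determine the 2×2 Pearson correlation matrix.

Step 1 — column means:
  mean(A) = (2 + 7 + 6 + 3) / 4 = 18/4 = 4.5
  mean(B) = (7 + 5 + 2 + 4) / 4 = 18/4 = 4.5

Step 2 — sample variances and covariances s[i,j] = (1/(n-1)) · Σ_k (x_{k,i} - mean_i) · (x_{k,j} - mean_j), with n-1 = 3:
  s[A,A] = ((-2.5)·(-2.5) + (2.5)·(2.5) + (1.5)·(1.5) + (-1.5)·(-1.5)) / 3 = 17/3 = 5.6667
  s[A,B] = ((-2.5)·(2.5) + (2.5)·(0.5) + (1.5)·(-2.5) + (-1.5)·(-0.5)) / 3 = -8/3 = -2.6667
  s[B,B] = ((2.5)·(2.5) + (0.5)·(0.5) + (-2.5)·(-2.5) + (-0.5)·(-0.5)) / 3 = 13/3 = 4.3333
  Sample standard deviations s_i = √(s[i,i]):
  s(A) = √(5.6667) = 2.3805
  s(B) = √(4.3333) = 2.0817

Step 3 — r_{ij} = s_{ij} / (s_i · s_j):
  r[A,A] = 1 (diagonal).
  r[A,B] = -2.6667 / (2.3805 · 2.0817) = -2.6667 / 4.9554 = -0.5381
  r[B,B] = 1 (diagonal).

R is symmetric with unit diagonal. Assembling:

R = [[1, -0.5381],
 [-0.5381, 1]]


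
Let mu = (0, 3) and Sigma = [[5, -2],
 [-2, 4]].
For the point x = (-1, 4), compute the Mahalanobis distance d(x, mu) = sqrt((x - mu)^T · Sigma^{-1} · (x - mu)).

Step 1 — centre the observation: (x - mu) = (-1, 1).

Step 2 — invert Sigma. det(Sigma) = 5·4 - (-2)² = 16.
  Sigma^{-1} = (1/det) · [[d, -b], [-b, a]] = [[0.25, 0.125],
 [0.125, 0.3125]].

Step 3 — form the quadratic (x - mu)^T · Sigma^{-1} · (x - mu):
  Sigma^{-1} · (x - mu) = (-0.125, 0.1875).
  (x - mu)^T · [Sigma^{-1} · (x - mu)] = (-1)·(-0.125) + (1)·(0.1875) = 0.3125.

Step 4 — take square root: d = √(0.3125) ≈ 0.559.

d(x, mu) = √(0.3125) ≈ 0.559


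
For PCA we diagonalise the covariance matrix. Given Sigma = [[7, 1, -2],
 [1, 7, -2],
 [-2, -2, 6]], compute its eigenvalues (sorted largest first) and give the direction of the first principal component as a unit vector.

Step 1 — characteristic polynomial p(λ) = det(λI - Sigma) = λ³ - tr·λ² + c_1·λ - det, where tr = trace, c_1 = sum of the principal 2×2 minors, det = det(Sigma):
  tr = 7 + 7 + 6 = 20,
  c_1 = (7·7 - (1)²) + (7·6 - (-2)²) + (7·6 - (-2)²) = 48 + 38 + 38 = 124,
  det = 7·(7·6 - (-2)²) - (1)·((1)·6 - (-2)·(-2)) + (-2)·((1)·(-2) - 7·(-2)) = 7·(38) - (1)·(2) + (-2)·(12) = 240.
  So p(λ) = λ³ - 20λ² + 124λ - 240.
Step 2 — look for an integer root (rational root theorem: any rational root is an integer divisor of 240). Testing λ = 4:
  p(4) = 64 - 320 + 496 - 240 = 0  ✓
  Dividing out (λ - 4): p(λ) = (λ - 4)(λ² - 16λ + 60).
Step 3 — remaining eigenvalues from the quadratic λ² - 16λ + 60 = 0:
  Δ = 16² - 4·60 = 256 - 240 = 16,  λ = (16 ± √16)/2 = (16 ± 4)/2 = 10 or 6.
  Sorted: λ_1 = 10,  λ_2 = 6,  λ_3 = 4  (check: sum = 20 = tr ✓).

Step 4 — unit eigenvector for λ_1 = 10: v spans the null space of (Sigma - λ_1 I), whose rows are
  r_1 = (-3, 1, -2),  r_2 = (1, -3, -2),  r_3 = (-2, -2, -4).
  v is orthogonal to every row, so take v ∝ r_1 × r_2 = ((1)·(-2) - (-2)·(-3), (-2)·(1) - (-3)·(-2), (-3)·(-3) - (1)·(1)) = (-8, -8, 8).
  Rescale (divide by 8; multiply by -1 so the first nonzero entry is positive): u = (1, 1, -1).
  ||u|| = √((1)² + (1)² + (-1)²) = √(3) ≈ 1.7321,  v_1 = u/||u|| ≈ (0.5774, 0.5774, -0.5774) (||v_1|| = 1).

λ_1 = 10,  λ_2 = 6,  λ_3 = 4;  v_1 ≈ (0.5774, 0.5774, -0.5774)


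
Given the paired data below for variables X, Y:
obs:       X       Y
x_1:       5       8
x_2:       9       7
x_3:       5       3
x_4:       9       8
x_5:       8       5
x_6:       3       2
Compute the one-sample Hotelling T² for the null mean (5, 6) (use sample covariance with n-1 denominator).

Step 1 — sample mean vector:
  mean(X) = (5 + 9 + 5 + 9 + 8 + 3) / 6 = 39/6 = 6.5
  mean(Y) = (8 + 7 + 3 + 8 + 5 + 2) / 6 = 33/6 = 5.5
  x̄ = (6.5, 5.5),  deviation x̄ - mu_0 = (6.5, 5.5) - (5, 6) = (1.5, -0.5).

Step 2 — sample covariance matrix, S[i,j] = (1/(n-1)) · Σ_k (x_{k,i} - mean_i) · (x_{k,j} - mean_j), divisor n-1 = 5:
  S[X,X] = ((-1.5)·(-1.5) + (2.5)·(2.5) + (-1.5)·(-1.5) + (2.5)·(2.5) + (1.5)·(1.5) + (-3.5)·(-3.5)) / 5 = 31.5/5 = 6.3
  S[X,Y] = ((-1.5)·(2.5) + (2.5)·(1.5) + (-1.5)·(-2.5) + (2.5)·(2.5) + (1.5)·(-0.5) + (-3.5)·(-3.5)) / 5 = 21.5/5 = 4.3
  S[Y,Y] = ((2.5)·(2.5) + (1.5)·(1.5) + (-2.5)·(-2.5) + (2.5)·(2.5) + (-0.5)·(-0.5) + (-3.5)·(-3.5)) / 5 = 33.5/5 = 6.7
  S = [[6.3, 4.3],
 [4.3, 6.7]].

Step 3 — invert S. det(S) = 6.3·6.7 - (4.3)² = 23.72.
  S^{-1} = (1/det) · [[d, -b], [-b, a]] = [[0.2825, -0.1813],
 [-0.1813, 0.2656]].

Step 4 — quadratic form (x̄ - mu_0)^T · S^{-1} · (x̄ - mu_0):
  S^{-1} · (x̄ - mu_0) = (0.5143, -0.4047),
  (x̄ - mu_0)^T · [...] = (1.5)·(0.5143) + (-0.5)·(-0.4047) = 0.9739.

Step 5 — scale by n: T² = 6 · 0.9739 = 5.8432.

T² ≈ 5.8432


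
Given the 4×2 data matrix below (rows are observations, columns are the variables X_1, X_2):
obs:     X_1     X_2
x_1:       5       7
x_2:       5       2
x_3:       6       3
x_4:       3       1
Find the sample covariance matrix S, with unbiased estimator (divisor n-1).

Step 1 — column means:
  mean(X_1) = (5 + 5 + 6 + 3) / 4 = 19/4 = 4.75
  mean(X_2) = (7 + 2 + 3 + 1) / 4 = 13/4 = 3.25

Step 2 — sample covariance S[i,j] = (1/(n-1)) · Σ_k (x_{k,i} - mean_i) · (x_{k,j} - mean_j), with n-1 = 3.
  S[X_1,X_1] = ((0.25)·(0.25) + (0.25)·(0.25) + (1.25)·(1.25) + (-1.75)·(-1.75)) / 3 = 4.75/3 = 1.5833
  S[X_1,X_2] = ((0.25)·(3.75) + (0.25)·(-1.25) + (1.25)·(-0.25) + (-1.75)·(-2.25)) / 3 = 4.25/3 = 1.4167
  S[X_2,X_2] = ((3.75)·(3.75) + (-1.25)·(-1.25) + (-0.25)·(-0.25) + (-2.25)·(-2.25)) / 3 = 20.75/3 = 6.9167

S is symmetric (S[j,i] = S[i,j]). Assembling:

S = [[1.5833, 1.4167],
 [1.4167, 6.9167]]


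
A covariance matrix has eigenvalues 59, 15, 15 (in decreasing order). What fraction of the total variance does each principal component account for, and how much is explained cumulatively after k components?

Step 1 — total variance = trace(Sigma) = Σ λ_i = 59 + 15 + 15 = 89.

Step 2 — fraction explained by component i = λ_i / Σ λ:
  PC1: 59/89 = 0.6629
  PC2: 15/89 = 0.1685
  PC3: 15/89 = 0.1685

Step 3 — cumulative fraction after k components = (λ_1 + ... + λ_k) / Σ λ:
  k = 1: 59/89 = 0.6629
  k = 2: (59 + 15)/89 = 74/89 = 0.8315
  k = 3: (59 + 15 + 15)/89 = 89/89 = 1

Summary (fraction, with percent):

explained: PC1 0.6629 (66.29%), PC2 0.1685 (16.85%), PC3 0.1685 (16.85%);  cumulative: 0.6629, 0.8315, 1


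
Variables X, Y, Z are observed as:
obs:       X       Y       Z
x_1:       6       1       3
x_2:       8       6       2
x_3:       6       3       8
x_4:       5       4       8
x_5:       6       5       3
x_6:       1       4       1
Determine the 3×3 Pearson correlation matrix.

Step 1 — column means:
  mean(X) = (6 + 8 + 6 + 5 + 6 + 1) / 6 = 32/6 = 5.3333
  mean(Y) = (1 + 6 + 3 + 4 + 5 + 4) / 6 = 23/6 = 3.8333
  mean(Z) = (3 + 2 + 8 + 8 + 3 + 1) / 6 = 25/6 = 4.1667

Step 2 — sample variances and covariances s[i,j] = (1/(n-1)) · Σ_k (x_{k,i} - mean_i) · (x_{k,j} - mean_j), with n-1 = 5:
  s[X,X] = ((0.6667)·(0.6667) + (2.6667)·(2.6667) + (0.6667)·(0.6667) + (-0.3333)·(-0.3333) + (0.6667)·(0.6667) + (-4.3333)·(-4.3333)) / 5 = 27.3333/5 = 5.4667
  s[X,Y] = ((0.6667)·(-2.8333) + (2.6667)·(2.1667) + (0.6667)·(-0.8333) + (-0.3333)·(0.1667) + (0.6667)·(1.1667) + (-4.3333)·(0.1667)) / 5 = 3.3333/5 = 0.6667
  s[X,Z] = ((0.6667)·(-1.1667) + (2.6667)·(-2.1667) + (0.6667)·(3.8333) + (-0.3333)·(3.8333) + (0.6667)·(-1.1667) + (-4.3333)·(-3.1667)) / 5 = 7.6667/5 = 1.5333
  s[Y,Y] = ((-2.8333)·(-2.8333) + (2.1667)·(2.1667) + (-0.8333)·(-0.8333) + (0.1667)·(0.1667) + (1.1667)·(1.1667) + (0.1667)·(0.1667)) / 5 = 14.8333/5 = 2.9667
  s[Y,Z] = ((-2.8333)·(-1.1667) + (2.1667)·(-2.1667) + (-0.8333)·(3.8333) + (0.1667)·(3.8333) + (1.1667)·(-1.1667) + (0.1667)·(-3.1667)) / 5 = -5.8333/5 = -1.1667
  s[Z,Z] = ((-1.1667)·(-1.1667) + (-2.1667)·(-2.1667) + (3.8333)·(3.8333) + (3.8333)·(3.8333) + (-1.1667)·(-1.1667) + (-3.1667)·(-3.1667)) / 5 = 46.8333/5 = 9.3667
  Sample standard deviations s_i = √(s[i,i]):
  s(X) = √(5.4667) = 2.3381
  s(Y) = √(2.9667) = 1.7224
  s(Z) = √(9.3667) = 3.0605

Step 3 — r_{ij} = s_{ij} / (s_i · s_j):
  r[X,X] = 1 (diagonal).
  r[X,Y] = 0.6667 / (2.3381 · 1.7224) = 0.6667 / 4.0271 = 0.1655
  r[X,Z] = 1.5333 / (2.3381 · 3.0605) = 1.5333 / 7.1557 = 0.2143
  r[Y,Y] = 1 (diagonal).
  r[Y,Z] = -1.1667 / (1.7224 · 3.0605) = -1.1667 / 5.2714 = -0.2213
  r[Z,Z] = 1 (diagonal).

R is symmetric with unit diagonal. Assembling:

R = [[1, 0.1655, 0.2143],
 [0.1655, 1, -0.2213],
 [0.2143, -0.2213, 1]]


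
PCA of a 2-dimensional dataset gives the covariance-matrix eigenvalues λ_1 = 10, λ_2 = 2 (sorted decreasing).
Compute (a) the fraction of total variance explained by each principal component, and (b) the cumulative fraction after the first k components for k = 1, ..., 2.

Step 1 — total variance = trace(Sigma) = Σ λ_i = 10 + 2 = 12.

Step 2 — fraction explained by component i = λ_i / Σ λ:
  PC1: 10/12 = 0.8333
  PC2: 2/12 = 0.1667

Step 3 — cumulative fraction after k components = (λ_1 + ... + λ_k) / Σ λ:
  k = 1: 10/12 = 0.8333
  k = 2: (10 + 2)/12 = 12/12 = 1

Summary (fraction, with percent):

explained: PC1 0.8333 (83.33%), PC2 0.1667 (16.67%);  cumulative: 0.8333, 1


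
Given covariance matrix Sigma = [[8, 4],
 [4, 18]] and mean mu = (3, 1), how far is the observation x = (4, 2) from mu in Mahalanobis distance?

Step 1 — centre the observation: (x - mu) = (1, 1).

Step 2 — invert Sigma. det(Sigma) = 8·18 - (4)² = 128.
  Sigma^{-1} = (1/det) · [[d, -b], [-b, a]] = [[0.1406, -0.0312],
 [-0.0312, 0.0625]].

Step 3 — form the quadratic (x - mu)^T · Sigma^{-1} · (x - mu):
  Sigma^{-1} · (x - mu) = (0.1094, 0.0312).
  (x - mu)^T · [Sigma^{-1} · (x - mu)] = (1)·(0.1094) + (1)·(0.0312) = 0.1406.

Step 4 — take square root: d = √(0.1406) ≈ 0.375.

d(x, mu) = √(0.1406) ≈ 0.375


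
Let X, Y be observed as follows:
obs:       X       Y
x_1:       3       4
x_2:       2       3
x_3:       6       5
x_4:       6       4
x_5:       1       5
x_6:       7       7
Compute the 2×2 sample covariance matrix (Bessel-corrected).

Step 1 — column means:
  mean(X) = (3 + 2 + 6 + 6 + 1 + 7) / 6 = 25/6 = 4.1667
  mean(Y) = (4 + 3 + 5 + 4 + 5 + 7) / 6 = 28/6 = 4.6667

Step 2 — sample covariance S[i,j] = (1/(n-1)) · Σ_k (x_{k,i} - mean_i) · (x_{k,j} - mean_j), with n-1 = 5.
  S[X,X] = ((-1.1667)·(-1.1667) + (-2.1667)·(-2.1667) + (1.8333)·(1.8333) + (1.8333)·(1.8333) + (-3.1667)·(-3.1667) + (2.8333)·(2.8333)) / 5 = 30.8333/5 = 6.1667
  S[X,Y] = ((-1.1667)·(-0.6667) + (-2.1667)·(-1.6667) + (1.8333)·(0.3333) + (1.8333)·(-0.6667) + (-3.1667)·(0.3333) + (2.8333)·(2.3333)) / 5 = 9.3333/5 = 1.8667
  S[Y,Y] = ((-0.6667)·(-0.6667) + (-1.6667)·(-1.6667) + (0.3333)·(0.3333) + (-0.6667)·(-0.6667) + (0.3333)·(0.3333) + (2.3333)·(2.3333)) / 5 = 9.3333/5 = 1.8667

S is symmetric (S[j,i] = S[i,j]). Assembling:

S = [[6.1667, 1.8667],
 [1.8667, 1.8667]]


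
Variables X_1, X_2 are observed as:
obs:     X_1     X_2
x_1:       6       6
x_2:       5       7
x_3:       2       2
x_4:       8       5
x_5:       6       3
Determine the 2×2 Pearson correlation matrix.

Step 1 — column means:
  mean(X_1) = (6 + 5 + 2 + 8 + 6) / 5 = 27/5 = 5.4
  mean(X_2) = (6 + 7 + 2 + 5 + 3) / 5 = 23/5 = 4.6

Step 2 — sample variances and covariances s[i,j] = (1/(n-1)) · Σ_k (x_{k,i} - mean_i) · (x_{k,j} - mean_j), with n-1 = 4:
  s[X_1,X_1] = ((0.6)·(0.6) + (-0.4)·(-0.4) + (-3.4)·(-3.4) + (2.6)·(2.6) + (0.6)·(0.6)) / 4 = 19.2/4 = 4.8
  s[X_1,X_2] = ((0.6)·(1.4) + (-0.4)·(2.4) + (-3.4)·(-2.6) + (2.6)·(0.4) + (0.6)·(-1.6)) / 4 = 8.8/4 = 2.2
  s[X_2,X_2] = ((1.4)·(1.4) + (2.4)·(2.4) + (-2.6)·(-2.6) + (0.4)·(0.4) + (-1.6)·(-1.6)) / 4 = 17.2/4 = 4.3
  Sample standard deviations s_i = √(s[i,i]):
  s(X_1) = √(4.8) = 2.1909
  s(X_2) = √(4.3) = 2.0736

Step 3 — r_{ij} = s_{ij} / (s_i · s_j):
  r[X_1,X_1] = 1 (diagonal).
  r[X_1,X_2] = 2.2 / (2.1909 · 2.0736) = 2.2 / 4.5431 = 0.4842
  r[X_2,X_2] = 1 (diagonal).

R is symmetric with unit diagonal. Assembling:

R = [[1, 0.4842],
 [0.4842, 1]]


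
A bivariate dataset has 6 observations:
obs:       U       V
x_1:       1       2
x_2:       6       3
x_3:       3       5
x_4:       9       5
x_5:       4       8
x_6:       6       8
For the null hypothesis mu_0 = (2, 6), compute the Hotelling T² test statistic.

Step 1 — sample mean vector:
  mean(U) = (1 + 6 + 3 + 9 + 4 + 6) / 6 = 29/6 = 4.8333
  mean(V) = (2 + 3 + 5 + 5 + 8 + 8) / 6 = 31/6 = 5.1667
  x̄ = (4.8333, 5.1667),  deviation x̄ - mu_0 = (4.8333, 5.1667) - (2, 6) = (2.8333, -0.8333).

Step 2 — sample covariance matrix, S[i,j] = (1/(n-1)) · Σ_k (x_{k,i} - mean_i) · (x_{k,j} - mean_j), divisor n-1 = 5:
  S[U,U] = ((-3.8333)·(-3.8333) + (1.1667)·(1.1667) + (-1.8333)·(-1.8333) + (4.1667)·(4.1667) + (-0.8333)·(-0.8333) + (1.1667)·(1.1667)) / 5 = 38.8333/5 = 7.7667
  S[U,V] = ((-3.8333)·(-3.1667) + (1.1667)·(-2.1667) + (-1.8333)·(-0.1667) + (4.1667)·(-0.1667) + (-0.8333)·(2.8333) + (1.1667)·(2.8333)) / 5 = 10.1667/5 = 2.0333
  S[V,V] = ((-3.1667)·(-3.1667) + (-2.1667)·(-2.1667) + (-0.1667)·(-0.1667) + (-0.1667)·(-0.1667) + (2.8333)·(2.8333) + (2.8333)·(2.8333)) / 5 = 30.8333/5 = 6.1667
  S = [[7.7667, 2.0333],
 [2.0333, 6.1667]].

Step 3 — invert S. det(S) = 7.7667·6.1667 - (2.0333)² = 43.76.
  S^{-1} = (1/det) · [[d, -b], [-b, a]] = [[0.1409, -0.0465],
 [-0.0465, 0.1775]].

Step 4 — quadratic form (x̄ - mu_0)^T · S^{-1} · (x̄ - mu_0):
  S^{-1} · (x̄ - mu_0) = (0.438, -0.2796),
  (x̄ - mu_0)^T · [...] = (2.8333)·(0.438) + (-0.8333)·(-0.2796) = 1.4739.

Step 5 — scale by n: T² = 6 · 1.4739 = 8.8437.

T² ≈ 8.8437


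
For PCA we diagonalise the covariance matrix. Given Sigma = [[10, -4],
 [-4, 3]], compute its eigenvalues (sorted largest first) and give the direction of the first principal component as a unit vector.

Step 1 — characteristic polynomial of 2×2 Sigma:
  det(Sigma - λI) = λ² - trace · λ + det = 0.
  trace = 10 + 3 = 13, det = 10·3 - (-4)² = 14.
Step 2 — discriminant:
  Δ = trace² - 4·det = 169 - 56 = 113.
Step 3 — eigenvalues:
  λ = (trace ± √Δ)/2 = (13 ± 10.6301)/2,
  λ_1 = 11.8151,  λ_2 = 1.1849.

Step 4 — unit eigenvector for λ_1: solve (Sigma - λ_1 I)v = 0. First row:
  (10 - 11.8151)·v_x + (-4)·v_y = 0, i.e. (-1.8151)·v_x + (-4)·v_y = 0,
  so v ∝ (b, λ_1 - a) = (-4, 1.8151); multiply by -1 so the first entry is positive: u = (4, -1.8151).
  ||u|| = √((4)² + (-1.8151)²) = √(19.2945) ≈ 4.3925,
  v_1 = u/||u|| ≈ (0.9106, -0.4132) (||v_1|| = 1).

λ_1 = 11.8151,  λ_2 = 1.1849;  v_1 ≈ (0.9106, -0.4132)


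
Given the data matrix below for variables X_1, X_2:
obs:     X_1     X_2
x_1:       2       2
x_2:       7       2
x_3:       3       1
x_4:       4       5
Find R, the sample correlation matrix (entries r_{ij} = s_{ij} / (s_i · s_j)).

Step 1 — column means:
  mean(X_1) = (2 + 7 + 3 + 4) / 4 = 16/4 = 4
  mean(X_2) = (2 + 2 + 1 + 5) / 4 = 10/4 = 2.5

Step 2 — sample variances and covariances s[i,j] = (1/(n-1)) · Σ_k (x_{k,i} - mean_i) · (x_{k,j} - mean_j), with n-1 = 3:
  s[X_1,X_1] = ((-2)·(-2) + (3)·(3) + (-1)·(-1) + (0)·(0)) / 3 = 14/3 = 4.6667
  s[X_1,X_2] = ((-2)·(-0.5) + (3)·(-0.5) + (-1)·(-1.5) + (0)·(2.5)) / 3 = 1/3 = 0.3333
  s[X_2,X_2] = ((-0.5)·(-0.5) + (-0.5)·(-0.5) + (-1.5)·(-1.5) + (2.5)·(2.5)) / 3 = 9/3 = 3
  Sample standard deviations s_i = √(s[i,i]):
  s(X_1) = √(4.6667) = 2.1602
  s(X_2) = √(3) = 1.7321

Step 3 — r_{ij} = s_{ij} / (s_i · s_j):
  r[X_1,X_1] = 1 (diagonal).
  r[X_1,X_2] = 0.3333 / (2.1602 · 1.7321) = 0.3333 / 3.7417 = 0.0891
  r[X_2,X_2] = 1 (diagonal).

R is symmetric with unit diagonal. Assembling:

R = [[1, 0.0891],
 [0.0891, 1]]


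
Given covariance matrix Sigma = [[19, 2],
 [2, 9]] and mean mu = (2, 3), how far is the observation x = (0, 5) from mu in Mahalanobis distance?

Step 1 — centre the observation: (x - mu) = (-2, 2).

Step 2 — invert Sigma. det(Sigma) = 19·9 - (2)² = 167.
  Sigma^{-1} = (1/det) · [[d, -b], [-b, a]] = [[0.0539, -0.012],
 [-0.012, 0.1138]].

Step 3 — form the quadratic (x - mu)^T · Sigma^{-1} · (x - mu):
  Sigma^{-1} · (x - mu) = (-0.1317, 0.2515).
  (x - mu)^T · [Sigma^{-1} · (x - mu)] = (-2)·(-0.1317) + (2)·(0.2515) = 0.7665.

Step 4 — take square root: d = √(0.7665) ≈ 0.8755.

d(x, mu) = √(0.7665) ≈ 0.8755


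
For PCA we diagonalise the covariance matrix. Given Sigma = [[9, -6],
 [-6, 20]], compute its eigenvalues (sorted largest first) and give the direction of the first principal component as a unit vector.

Step 1 — characteristic polynomial of 2×2 Sigma:
  det(Sigma - λI) = λ² - trace · λ + det = 0.
  trace = 9 + 20 = 29, det = 9·20 - (-6)² = 144.
Step 2 — discriminant:
  Δ = trace² - 4·det = 841 - 576 = 265.
Step 3 — eigenvalues:
  λ = (trace ± √Δ)/2 = (29 ± 16.2788)/2,
  λ_1 = 22.6394,  λ_2 = 6.3606.

Step 4 — unit eigenvector for λ_1: solve (Sigma - λ_1 I)v = 0. First row:
  (9 - 22.6394)·v_x + (-6)·v_y = 0, i.e. (-13.6394)·v_x + (-6)·v_y = 0,
  so v ∝ (b, λ_1 - a) = (-6, 13.6394); multiply by -1 so the first entry is positive: u = (6, -13.6394).
  ||u|| = √((6)² + (-13.6394)²) = √(222.0335) ≈ 14.9008,
  v_1 = u/||u|| ≈ (0.4027, -0.9153) (||v_1|| = 1).

λ_1 = 22.6394,  λ_2 = 6.3606;  v_1 ≈ (0.4027, -0.9153)


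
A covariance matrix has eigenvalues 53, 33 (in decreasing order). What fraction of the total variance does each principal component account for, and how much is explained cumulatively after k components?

Step 1 — total variance = trace(Sigma) = Σ λ_i = 53 + 33 = 86.

Step 2 — fraction explained by component i = λ_i / Σ λ:
  PC1: 53/86 = 0.6163
  PC2: 33/86 = 0.3837

Step 3 — cumulative fraction after k components = (λ_1 + ... + λ_k) / Σ λ:
  k = 1: 53/86 = 0.6163
  k = 2: (53 + 33)/86 = 86/86 = 1

Summary (fraction, with percent):

explained: PC1 0.6163 (61.63%), PC2 0.3837 (38.37%);  cumulative: 0.6163, 1


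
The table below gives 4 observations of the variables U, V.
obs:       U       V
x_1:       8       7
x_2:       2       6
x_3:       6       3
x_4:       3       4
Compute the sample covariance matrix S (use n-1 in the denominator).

Step 1 — column means:
  mean(U) = (8 + 2 + 6 + 3) / 4 = 19/4 = 4.75
  mean(V) = (7 + 6 + 3 + 4) / 4 = 20/4 = 5

Step 2 — sample covariance S[i,j] = (1/(n-1)) · Σ_k (x_{k,i} - mean_i) · (x_{k,j} - mean_j), with n-1 = 3.
  S[U,U] = ((3.25)·(3.25) + (-2.75)·(-2.75) + (1.25)·(1.25) + (-1.75)·(-1.75)) / 3 = 22.75/3 = 7.5833
  S[U,V] = ((3.25)·(2) + (-2.75)·(1) + (1.25)·(-2) + (-1.75)·(-1)) / 3 = 3/3 = 1
  S[V,V] = ((2)·(2) + (1)·(1) + (-2)·(-2) + (-1)·(-1)) / 3 = 10/3 = 3.3333

S is symmetric (S[j,i] = S[i,j]). Assembling:

S = [[7.5833, 1],
 [1, 3.3333]]


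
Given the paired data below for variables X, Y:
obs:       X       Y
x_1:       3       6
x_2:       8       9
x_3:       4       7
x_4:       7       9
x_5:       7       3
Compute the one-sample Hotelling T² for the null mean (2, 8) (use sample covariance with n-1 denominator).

Step 1 — sample mean vector:
  mean(X) = (3 + 8 + 4 + 7 + 7) / 5 = 29/5 = 5.8
  mean(Y) = (6 + 9 + 7 + 9 + 3) / 5 = 34/5 = 6.8
  x̄ = (5.8, 6.8),  deviation x̄ - mu_0 = (5.8, 6.8) - (2, 8) = (3.8, -1.2).

Step 2 — sample covariance matrix, S[i,j] = (1/(n-1)) · Σ_k (x_{k,i} - mean_i) · (x_{k,j} - mean_j), divisor n-1 = 4:
  S[X,X] = ((-2.8)·(-2.8) + (2.2)·(2.2) + (-1.8)·(-1.8) + (1.2)·(1.2) + (1.2)·(1.2)) / 4 = 18.8/4 = 4.7
  S[X,Y] = ((-2.8)·(-0.8) + (2.2)·(2.2) + (-1.8)·(0.2) + (1.2)·(2.2) + (1.2)·(-3.8)) / 4 = 4.8/4 = 1.2
  S[Y,Y] = ((-0.8)·(-0.8) + (2.2)·(2.2) + (0.2)·(0.2) + (2.2)·(2.2) + (-3.8)·(-3.8)) / 4 = 24.8/4 = 6.2
  S = [[4.7, 1.2],
 [1.2, 6.2]].

Step 3 — invert S. det(S) = 4.7·6.2 - (1.2)² = 27.7.
  S^{-1} = (1/det) · [[d, -b], [-b, a]] = [[0.2238, -0.0433],
 [-0.0433, 0.1697]].

Step 4 — quadratic form (x̄ - mu_0)^T · S^{-1} · (x̄ - mu_0):
  S^{-1} · (x̄ - mu_0) = (0.9025, -0.3682),
  (x̄ - mu_0)^T · [...] = (3.8)·(0.9025) + (-1.2)·(-0.3682) = 3.8715.

Step 5 — scale by n: T² = 5 · 3.8715 = 19.3574.

T² ≈ 19.3574


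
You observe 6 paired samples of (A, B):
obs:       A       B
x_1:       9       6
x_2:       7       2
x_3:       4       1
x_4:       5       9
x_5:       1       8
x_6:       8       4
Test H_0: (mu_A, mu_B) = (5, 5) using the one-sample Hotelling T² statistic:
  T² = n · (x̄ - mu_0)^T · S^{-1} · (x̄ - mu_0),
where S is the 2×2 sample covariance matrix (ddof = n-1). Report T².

Step 1 — sample mean vector:
  mean(A) = (9 + 7 + 4 + 5 + 1 + 8) / 6 = 34/6 = 5.6667
  mean(B) = (6 + 2 + 1 + 9 + 8 + 4) / 6 = 30/6 = 5
  x̄ = (5.6667, 5),  deviation x̄ - mu_0 = (5.6667, 5) - (5, 5) = (0.6667, 0).

Step 2 — sample covariance matrix, S[i,j] = (1/(n-1)) · Σ_k (x_{k,i} - mean_i) · (x_{k,j} - mean_j), divisor n-1 = 5:
  S[A,A] = ((3.3333)·(3.3333) + (1.3333)·(1.3333) + (-1.6667)·(-1.6667) + (-0.6667)·(-0.6667) + (-4.6667)·(-4.6667) + (2.3333)·(2.3333)) / 5 = 43.3333/5 = 8.6667
  S[A,B] = ((3.3333)·(1) + (1.3333)·(-3) + (-1.6667)·(-4) + (-0.6667)·(4) + (-4.6667)·(3) + (2.3333)·(-1)) / 5 = -13/5 = -2.6
  S[B,B] = ((1)·(1) + (-3)·(-3) + (-4)·(-4) + (4)·(4) + (3)·(3) + (-1)·(-1)) / 5 = 52/5 = 10.4
  S = [[8.6667, -2.6],
 [-2.6, 10.4]].

Step 3 — invert S. det(S) = 8.6667·10.4 - (-2.6)² = 83.3733.
  S^{-1} = (1/det) · [[d, -b], [-b, a]] = [[0.1247, 0.0312],
 [0.0312, 0.104]].

Step 4 — quadratic form (x̄ - mu_0)^T · S^{-1} · (x̄ - mu_0):
  S^{-1} · (x̄ - mu_0) = (0.0832, 0.0208),
  (x̄ - mu_0)^T · [...] = (0.6667)·(0.0832) + (0)·(0.0208) = 0.0554.

Step 5 — scale by n: T² = 6 · 0.0554 = 0.3326.

T² ≈ 0.3326


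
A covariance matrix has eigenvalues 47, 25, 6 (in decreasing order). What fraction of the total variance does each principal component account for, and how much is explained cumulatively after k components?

Step 1 — total variance = trace(Sigma) = Σ λ_i = 47 + 25 + 6 = 78.

Step 2 — fraction explained by component i = λ_i / Σ λ:
  PC1: 47/78 = 0.6026
  PC2: 25/78 = 0.3205
  PC3: 6/78 = 0.0769

Step 3 — cumulative fraction after k components = (λ_1 + ... + λ_k) / Σ λ:
  k = 1: 47/78 = 0.6026
  k = 2: (47 + 25)/78 = 72/78 = 0.9231
  k = 3: (47 + 25 + 6)/78 = 78/78 = 1

Summary (fraction, with percent):

explained: PC1 0.6026 (60.26%), PC2 0.3205 (32.05%), PC3 0.0769 (7.69%);  cumulative: 0.6026, 0.9231, 1


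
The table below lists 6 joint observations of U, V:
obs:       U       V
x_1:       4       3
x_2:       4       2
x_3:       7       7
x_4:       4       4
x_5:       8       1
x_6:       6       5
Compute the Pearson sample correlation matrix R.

Step 1 — column means:
  mean(U) = (4 + 4 + 7 + 4 + 8 + 6) / 6 = 33/6 = 5.5
  mean(V) = (3 + 2 + 7 + 4 + 1 + 5) / 6 = 22/6 = 3.6667

Step 2 — sample variances and covariances s[i,j] = (1/(n-1)) · Σ_k (x_{k,i} - mean_i) · (x_{k,j} - mean_j), with n-1 = 5:
  s[U,U] = ((-1.5)·(-1.5) + (-1.5)·(-1.5) + (1.5)·(1.5) + (-1.5)·(-1.5) + (2.5)·(2.5) + (0.5)·(0.5)) / 5 = 15.5/5 = 3.1
  s[U,V] = ((-1.5)·(-0.6667) + (-1.5)·(-1.6667) + (1.5)·(3.3333) + (-1.5)·(0.3333) + (2.5)·(-2.6667) + (0.5)·(1.3333)) / 5 = 2/5 = 0.4
  s[V,V] = ((-0.6667)·(-0.6667) + (-1.6667)·(-1.6667) + (3.3333)·(3.3333) + (0.3333)·(0.3333) + (-2.6667)·(-2.6667) + (1.3333)·(1.3333)) / 5 = 23.3333/5 = 4.6667
  Sample standard deviations s_i = √(s[i,i]):
  s(U) = √(3.1) = 1.7607
  s(V) = √(4.6667) = 2.1602

Step 3 — r_{ij} = s_{ij} / (s_i · s_j):
  r[U,U] = 1 (diagonal).
  r[U,V] = 0.4 / (1.7607 · 2.1602) = 0.4 / 3.8035 = 0.1052
  r[V,V] = 1 (diagonal).

R is symmetric with unit diagonal. Assembling:

R = [[1, 0.1052],
 [0.1052, 1]]


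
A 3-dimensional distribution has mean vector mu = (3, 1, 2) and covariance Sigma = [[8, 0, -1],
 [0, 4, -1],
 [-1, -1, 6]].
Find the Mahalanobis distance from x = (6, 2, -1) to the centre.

Step 1 — centre the observation: (x - mu) = (3, 1, -3).

Step 2 — invert Sigma (cofactor / det for 3×3, or solve directly):
  Sigma^{-1} = [[0.1278, 0.0056, 0.0222],
 [0.0056, 0.2611, 0.0444],
 [0.0222, 0.0444, 0.1778]].

Step 3 — form the quadratic (x - mu)^T · Sigma^{-1} · (x - mu):
  Sigma^{-1} · (x - mu) = (0.3222, 0.1444, -0.4222).
  (x - mu)^T · [Sigma^{-1} · (x - mu)] = (3)·(0.3222) + (1)·(0.1444) + (-3)·(-0.4222) = 2.3778.

Step 4 — take square root: d = √(2.3778) ≈ 1.542.

d(x, mu) = √(2.3778) ≈ 1.542


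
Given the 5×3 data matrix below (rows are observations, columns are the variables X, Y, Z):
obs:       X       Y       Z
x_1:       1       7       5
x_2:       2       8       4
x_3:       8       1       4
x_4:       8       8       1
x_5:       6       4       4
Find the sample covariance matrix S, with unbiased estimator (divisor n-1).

Step 1 — column means:
  mean(X) = (1 + 2 + 8 + 8 + 6) / 5 = 25/5 = 5
  mean(Y) = (7 + 8 + 1 + 8 + 4) / 5 = 28/5 = 5.6
  mean(Z) = (5 + 4 + 4 + 1 + 4) / 5 = 18/5 = 3.6

Step 2 — sample covariance S[i,j] = (1/(n-1)) · Σ_k (x_{k,i} - mean_i) · (x_{k,j} - mean_j), with n-1 = 4.
  S[X,X] = ((-4)·(-4) + (-3)·(-3) + (3)·(3) + (3)·(3) + (1)·(1)) / 4 = 44/4 = 11
  S[X,Y] = ((-4)·(1.4) + (-3)·(2.4) + (3)·(-4.6) + (3)·(2.4) + (1)·(-1.6)) / 4 = -21/4 = -5.25
  S[X,Z] = ((-4)·(1.4) + (-3)·(0.4) + (3)·(0.4) + (3)·(-2.6) + (1)·(0.4)) / 4 = -13/4 = -3.25
  S[Y,Y] = ((1.4)·(1.4) + (2.4)·(2.4) + (-4.6)·(-4.6) + (2.4)·(2.4) + (-1.6)·(-1.6)) / 4 = 37.2/4 = 9.3
  S[Y,Z] = ((1.4)·(1.4) + (2.4)·(0.4) + (-4.6)·(0.4) + (2.4)·(-2.6) + (-1.6)·(0.4)) / 4 = -5.8/4 = -1.45
  S[Z,Z] = ((1.4)·(1.4) + (0.4)·(0.4) + (0.4)·(0.4) + (-2.6)·(-2.6) + (0.4)·(0.4)) / 4 = 9.2/4 = 2.3

S is symmetric (S[j,i] = S[i,j]). Assembling:

S = [[11, -5.25, -3.25],
 [-5.25, 9.3, -1.45],
 [-3.25, -1.45, 2.3]]


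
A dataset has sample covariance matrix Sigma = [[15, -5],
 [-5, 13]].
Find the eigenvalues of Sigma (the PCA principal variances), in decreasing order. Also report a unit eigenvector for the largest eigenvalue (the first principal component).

Step 1 — characteristic polynomial of 2×2 Sigma:
  det(Sigma - λI) = λ² - trace · λ + det = 0.
  trace = 15 + 13 = 28, det = 15·13 - (-5)² = 170.
Step 2 — discriminant:
  Δ = trace² - 4·det = 784 - 680 = 104.
Step 3 — eigenvalues:
  λ = (trace ± √Δ)/2 = (28 ± 10.198)/2,
  λ_1 = 19.099,  λ_2 = 8.901.

Step 4 — unit eigenvector for λ_1: solve (Sigma - λ_1 I)v = 0. First row:
  (15 - 19.099)·v_x + (-5)·v_y = 0, i.e. (-4.099)·v_x + (-5)·v_y = 0,
  so v ∝ (b, λ_1 - a) = (-5, 4.099); multiply by -1 so the first entry is positive: u = (5, -4.099).
  ||u|| = √((5)² + (-4.099)²) = √(41.802) ≈ 6.4654,
  v_1 = u/||u|| ≈ (0.7733, -0.634) (||v_1|| = 1).

λ_1 = 19.099,  λ_2 = 8.901;  v_1 ≈ (0.7733, -0.634)


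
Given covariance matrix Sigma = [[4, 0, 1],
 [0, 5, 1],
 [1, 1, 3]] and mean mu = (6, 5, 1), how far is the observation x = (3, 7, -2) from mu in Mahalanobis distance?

Step 1 — centre the observation: (x - mu) = (-3, 2, -3).

Step 2 — invert Sigma (cofactor / det for 3×3, or solve directly):
  Sigma^{-1} = [[0.2745, 0.0196, -0.098],
 [0.0196, 0.2157, -0.0784],
 [-0.098, -0.0784, 0.3922]].

Step 3 — form the quadratic (x - mu)^T · Sigma^{-1} · (x - mu):
  Sigma^{-1} · (x - mu) = (-0.4902, 0.6078, -1.0392).
  (x - mu)^T · [Sigma^{-1} · (x - mu)] = (-3)·(-0.4902) + (2)·(0.6078) + (-3)·(-1.0392) = 5.8039.

Step 4 — take square root: d = √(5.8039) ≈ 2.4091.

d(x, mu) = √(5.8039) ≈ 2.4091


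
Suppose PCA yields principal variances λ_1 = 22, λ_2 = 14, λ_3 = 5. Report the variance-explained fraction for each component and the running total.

Step 1 — total variance = trace(Sigma) = Σ λ_i = 22 + 14 + 5 = 41.

Step 2 — fraction explained by component i = λ_i / Σ λ:
  PC1: 22/41 = 0.5366
  PC2: 14/41 = 0.3415
  PC3: 5/41 = 0.122

Step 3 — cumulative fraction after k components = (λ_1 + ... + λ_k) / Σ λ:
  k = 1: 22/41 = 0.5366
  k = 2: (22 + 14)/41 = 36/41 = 0.878
  k = 3: (22 + 14 + 5)/41 = 41/41 = 1

Summary (fraction, with percent):

explained: PC1 0.5366 (53.66%), PC2 0.3415 (34.15%), PC3 0.122 (12.2%);  cumulative: 0.5366, 0.878, 1


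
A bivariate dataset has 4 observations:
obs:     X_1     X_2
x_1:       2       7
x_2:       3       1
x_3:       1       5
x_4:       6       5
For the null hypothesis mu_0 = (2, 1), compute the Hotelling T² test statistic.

Step 1 — sample mean vector:
  mean(X_1) = (2 + 3 + 1 + 6) / 4 = 12/4 = 3
  mean(X_2) = (7 + 1 + 5 + 5) / 4 = 18/4 = 4.5
  x̄ = (3, 4.5),  deviation x̄ - mu_0 = (3, 4.5) - (2, 1) = (1, 3.5).

Step 2 — sample covariance matrix, S[i,j] = (1/(n-1)) · Σ_k (x_{k,i} - mean_i) · (x_{k,j} - mean_j), divisor n-1 = 3:
  S[X_1,X_1] = ((-1)·(-1) + (0)·(0) + (-2)·(-2) + (3)·(3)) / 3 = 14/3 = 4.6667
  S[X_1,X_2] = ((-1)·(2.5) + (0)·(-3.5) + (-2)·(0.5) + (3)·(0.5)) / 3 = -2/3 = -0.6667
  S[X_2,X_2] = ((2.5)·(2.5) + (-3.5)·(-3.5) + (0.5)·(0.5) + (0.5)·(0.5)) / 3 = 19/3 = 6.3333
  S = [[4.6667, -0.6667],
 [-0.6667, 6.3333]].

Step 3 — invert S. det(S) = 4.6667·6.3333 - (-0.6667)² = 29.1111.
  S^{-1} = (1/det) · [[d, -b], [-b, a]] = [[0.2176, 0.0229],
 [0.0229, 0.1603]].

Step 4 — quadratic form (x̄ - mu_0)^T · S^{-1} · (x̄ - mu_0):
  S^{-1} · (x̄ - mu_0) = (0.2977, 0.584),
  (x̄ - mu_0)^T · [...] = (1)·(0.2977) + (3.5)·(0.584) = 2.3416.

Step 5 — scale by n: T² = 4 · 2.3416 = 9.3664.

T² ≈ 9.3664


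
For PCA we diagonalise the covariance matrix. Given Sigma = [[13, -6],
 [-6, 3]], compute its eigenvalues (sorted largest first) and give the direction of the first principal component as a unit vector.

Step 1 — characteristic polynomial of 2×2 Sigma:
  det(Sigma - λI) = λ² - trace · λ + det = 0.
  trace = 13 + 3 = 16, det = 13·3 - (-6)² = 3.
Step 2 — discriminant:
  Δ = trace² - 4·det = 256 - 12 = 244.
Step 3 — eigenvalues:
  λ = (trace ± √Δ)/2 = (16 ± 15.6205)/2,
  λ_1 = 15.8102,  λ_2 = 0.1898.

Step 4 — unit eigenvector for λ_1: solve (Sigma - λ_1 I)v = 0. First row:
  (13 - 15.8102)·v_x + (-6)·v_y = 0, i.e. (-2.8102)·v_x + (-6)·v_y = 0,
  so v ∝ (b, λ_1 - a) = (-6, 2.8102); multiply by -1 so the first entry is positive: u = (6, -2.8102).
  ||u|| = √((6)² + (-2.8102)²) = √(43.8975) ≈ 6.6255,
  v_1 = u/||u|| ≈ (0.9056, -0.4242) (||v_1|| = 1).

λ_1 = 15.8102,  λ_2 = 0.1898;  v_1 ≈ (0.9056, -0.4242)


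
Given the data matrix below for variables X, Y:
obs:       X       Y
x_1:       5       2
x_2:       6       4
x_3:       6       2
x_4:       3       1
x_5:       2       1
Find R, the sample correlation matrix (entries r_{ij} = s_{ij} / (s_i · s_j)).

Step 1 — column means:
  mean(X) = (5 + 6 + 6 + 3 + 2) / 5 = 22/5 = 4.4
  mean(Y) = (2 + 4 + 2 + 1 + 1) / 5 = 10/5 = 2

Step 2 — sample variances and covariances s[i,j] = (1/(n-1)) · Σ_k (x_{k,i} - mean_i) · (x_{k,j} - mean_j), with n-1 = 4:
  s[X,X] = ((0.6)·(0.6) + (1.6)·(1.6) + (1.6)·(1.6) + (-1.4)·(-1.4) + (-2.4)·(-2.4)) / 4 = 13.2/4 = 3.3
  s[X,Y] = ((0.6)·(0) + (1.6)·(2) + (1.6)·(0) + (-1.4)·(-1) + (-2.4)·(-1)) / 4 = 7/4 = 1.75
  s[Y,Y] = ((0)·(0) + (2)·(2) + (0)·(0) + (-1)·(-1) + (-1)·(-1)) / 4 = 6/4 = 1.5
  Sample standard deviations s_i = √(s[i,i]):
  s(X) = √(3.3) = 1.8166
  s(Y) = √(1.5) = 1.2247

Step 3 — r_{ij} = s_{ij} / (s_i · s_j):
  r[X,X] = 1 (diagonal).
  r[X,Y] = 1.75 / (1.8166 · 1.2247) = 1.75 / 2.2249 = 0.7866
  r[Y,Y] = 1 (diagonal).

R is symmetric with unit diagonal. Assembling:

R = [[1, 0.7866],
 [0.7866, 1]]


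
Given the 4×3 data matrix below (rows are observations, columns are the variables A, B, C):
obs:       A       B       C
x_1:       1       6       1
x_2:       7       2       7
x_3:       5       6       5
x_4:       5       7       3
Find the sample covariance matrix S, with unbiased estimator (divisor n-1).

Step 1 — column means:
  mean(A) = (1 + 7 + 5 + 5) / 4 = 18/4 = 4.5
  mean(B) = (6 + 2 + 6 + 7) / 4 = 21/4 = 5.25
  mean(C) = (1 + 7 + 5 + 3) / 4 = 16/4 = 4

Step 2 — sample covariance S[i,j] = (1/(n-1)) · Σ_k (x_{k,i} - mean_i) · (x_{k,j} - mean_j), with n-1 = 3.
  S[A,A] = ((-3.5)·(-3.5) + (2.5)·(2.5) + (0.5)·(0.5) + (0.5)·(0.5)) / 3 = 19/3 = 6.3333
  S[A,B] = ((-3.5)·(0.75) + (2.5)·(-3.25) + (0.5)·(0.75) + (0.5)·(1.75)) / 3 = -9.5/3 = -3.1667
  S[A,C] = ((-3.5)·(-3) + (2.5)·(3) + (0.5)·(1) + (0.5)·(-1)) / 3 = 18/3 = 6
  S[B,B] = ((0.75)·(0.75) + (-3.25)·(-3.25) + (0.75)·(0.75) + (1.75)·(1.75)) / 3 = 14.75/3 = 4.9167
  S[B,C] = ((0.75)·(-3) + (-3.25)·(3) + (0.75)·(1) + (1.75)·(-1)) / 3 = -13/3 = -4.3333
  S[C,C] = ((-3)·(-3) + (3)·(3) + (1)·(1) + (-1)·(-1)) / 3 = 20/3 = 6.6667

S is symmetric (S[j,i] = S[i,j]). Assembling:

S = [[6.3333, -3.1667, 6],
 [-3.1667, 4.9167, -4.3333],
 [6, -4.3333, 6.6667]]


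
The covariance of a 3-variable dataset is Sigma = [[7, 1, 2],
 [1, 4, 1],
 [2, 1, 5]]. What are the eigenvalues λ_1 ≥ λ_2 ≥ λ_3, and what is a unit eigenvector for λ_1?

Step 1 — characteristic polynomial p(λ) = det(λI - Sigma) = λ³ - tr·λ² + c_1·λ - det, where tr = trace, c_1 = sum of the principal 2×2 minors, det = det(Sigma):
  tr = 7 + 4 + 5 = 16,
  c_1 = (7·4 - (1)²) + (7·5 - (2)²) + (4·5 - (1)²) = 27 + 31 + 19 = 77,
  det = 7·(4·5 - (1)²) - (1)·((1)·5 - (1)·(2)) + (2)·((1)·(1) - 4·(2)) = 7·(19) - (1)·(3) + (2)·(-7) = 116.
  So p(λ) = λ³ - 16λ² + 77λ - 116.
Step 2 — look for an integer root (rational root theorem: any rational root is an integer divisor of 116). Testing λ = 4:
  p(4) = 64 - 256 + 308 - 116 = 0  ✓
  Dividing out (λ - 4): p(λ) = (λ - 4)(λ² - 12λ + 29).
Step 3 — remaining eigenvalues from the quadratic λ² - 12λ + 29 = 0:
  Δ = 12² - 4·29 = 144 - 116 = 28,  λ = (12 ± √28)/2 = (12 ± 5.2915)/2 ≈ 8.6458 or 3.3542.
  Sorted: λ_1 = 8.6458,  λ_2 = 4,  λ_3 = 3.3542  (check: sum = 16 = tr ✓).

Step 4 — unit eigenvector for λ_1 ≈ 8.6458: v spans the null space of (Sigma - λ_1 I), whose rows are
  r_1 = (-1.6458, 1, 2),  r_2 = (1, -4.6458, 1),  r_3 = (2, 1, -3.6458).
  v is orthogonal to every row, so take v ∝ r_1 × r_2 = ((1)·(1) - (2)·(-4.6458), (2)·(1) - (-1.6458)·(1), (-1.6458)·(-4.6458) - (1)·(1)) ≈ (10.2915, 3.6458, 6.6458).
  Let u = (10.2915, 3.6458, 6.6458).
  ||u|| = √((10.2915)² + (3.6458)² + (6.6458)²) = √(163.3725) ≈ 12.7817,  v_1 = u/||u|| ≈ (0.8052, 0.2852, 0.5199) (||v_1|| = 1).

λ_1 = 8.6458,  λ_2 = 4,  λ_3 = 3.3542;  v_1 ≈ (0.8052, 0.2852, 0.5199)
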